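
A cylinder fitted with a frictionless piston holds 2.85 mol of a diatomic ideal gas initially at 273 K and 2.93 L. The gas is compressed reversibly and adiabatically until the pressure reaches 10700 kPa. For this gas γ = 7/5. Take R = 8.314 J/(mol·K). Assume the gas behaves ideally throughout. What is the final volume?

0.949 L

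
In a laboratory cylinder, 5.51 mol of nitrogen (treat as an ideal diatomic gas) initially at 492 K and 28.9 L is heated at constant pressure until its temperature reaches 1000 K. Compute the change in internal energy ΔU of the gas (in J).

58200 J

P₁ = nRT₁/V₁ = 5.51×8.314×492/28.9 = 780 kPa.
Isobaric: P stays 780 kPa; V/T = const ⇒ T₂ = 1000 K, V₂ = 58.7 L.
For an ideal gas ΔU = nCvΔT with Cv = (5/2)R = 20.8 J/(mol·K).
ΔU = 5.51×20.8×(1000−492) = 58200 J.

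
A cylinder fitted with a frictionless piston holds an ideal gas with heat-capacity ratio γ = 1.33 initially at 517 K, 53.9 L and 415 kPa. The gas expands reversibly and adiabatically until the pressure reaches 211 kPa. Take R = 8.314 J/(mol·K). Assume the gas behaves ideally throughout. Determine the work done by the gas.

10500 J

n = P₁V₁/(RT₁) = 415×53.9/(8.314×517) = 5.20 mol.
Adiabatic: T₂/T₁ = (P₂/P₁)^((γ−1)/γ) ⇒ T₂ = 517×(0.508)^0.248 = 437 K; V₂ = 89.6 L.
ΔU = nCvΔT = 5.20×25.2×(437−517) = -10500 J.
Q = 0 for an adiabatic process, so W = −ΔU = 10500 J.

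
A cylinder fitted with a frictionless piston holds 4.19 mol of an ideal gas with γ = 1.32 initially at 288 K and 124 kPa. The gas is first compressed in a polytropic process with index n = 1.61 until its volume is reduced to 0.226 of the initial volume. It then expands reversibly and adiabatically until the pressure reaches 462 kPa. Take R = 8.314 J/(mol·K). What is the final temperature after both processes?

V₁ = nRT₁/P₁ = 4.19×8.314×288/124 = 80.9 L.
Step 1 — Polytropic n=1.61: T₂ = T₁(V₁/V₂)^(n−1) = 288×(4.42)^0.61 = 713 K; P₂ = P₁(V₁/V₂)^n = 1360 kPa.
W = (P₁V₁−P₂V₂)/(n−1) = (124×80.9−1360×18.3)/0.61 = -24300 J.
ΔU = nCvΔT = 4.19×26.0×(713−288) = 46300 J.
Q = ΔU + W = 22000 J.
State after step 1: P = 1360 kPa, V = 18.3 L, T = 713 K.
Step 2 — Adiabatic: T₂/T₁ = (P₂/P₁)^((γ−1)/γ) ⇒ T₂ = 713×(0.340)^0.242 = 549 K; V₂ = 41.4 L.
ΔU = nCvΔT = 4.19×26.0×(549−713) = -17900 J.
Q = 0 for an adiabatic process, so W = −ΔU = 17900 J.
Net over both steps: W = -6420 J, Q = 22000 J, ΔU = 28400 J.

549 K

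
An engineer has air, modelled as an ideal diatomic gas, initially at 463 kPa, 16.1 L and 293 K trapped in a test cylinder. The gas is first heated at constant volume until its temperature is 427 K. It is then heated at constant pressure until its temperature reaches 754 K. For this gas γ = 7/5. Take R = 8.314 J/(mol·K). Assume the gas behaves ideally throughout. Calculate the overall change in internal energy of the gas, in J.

29300 J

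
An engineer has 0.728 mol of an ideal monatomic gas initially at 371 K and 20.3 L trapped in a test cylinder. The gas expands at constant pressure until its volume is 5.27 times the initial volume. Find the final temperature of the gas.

1960 K

P₁ = nRT₁/V₁ = 0.728×8.314×371/20.3 = 111 kPa.
Isobaric: P stays 111 kPa; V/T = const ⇒ T₂ = 1960 K, V₂ = 107 L.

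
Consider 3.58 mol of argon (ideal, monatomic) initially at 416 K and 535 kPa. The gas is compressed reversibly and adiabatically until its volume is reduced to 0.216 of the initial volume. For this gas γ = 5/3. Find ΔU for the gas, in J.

V₁ = nRT₁/P₁ = 3.58×8.314×416/535 = 23.1 L.
Adiabatic: TV^(γ−1) = const ⇒ T₂ = 416×(4.63)^0.667 = 1160 K; PV^γ = const ⇒ P₂ = 6880 kPa.
For an ideal gas ΔU = nCvΔT with Cv = (3/2)R = 12.5 J/(mol·K).
ΔU = 3.58×12.5×(1160−416) = 33000 J.

33000 J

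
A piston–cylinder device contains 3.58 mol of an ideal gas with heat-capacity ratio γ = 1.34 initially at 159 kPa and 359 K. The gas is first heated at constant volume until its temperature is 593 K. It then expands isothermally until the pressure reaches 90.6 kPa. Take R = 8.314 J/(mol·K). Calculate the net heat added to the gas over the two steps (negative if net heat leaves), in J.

39300 J

V₁ = nRT₁/P₁ = 3.58×8.314×359/159 = 67.2 L.
Step 1 — Isochoric: V stays 67.2 L; P/T = const ⇒ T₂ = 593 K, P₂ = 263 kPa.
W = 0 (no volume change).
ΔU = nCvΔT = 3.58×24.5×(593−359) = 20500 J.
Q = ΔU = 20500 J.
State after step 1: P = 263 kPa, V = 67.2 L, T = 593 K.
Step 2 — Isothermal: T stays 593 K; PV = const ⇒ V₂ = 195 L, P₂ = 90.6 kPa.
ΔU = 0 (ideal gas, T constant).
W = nRT ln(V₂/V₁) = 3.58×8.314×593×ln(2.90) = 18800 J.
Q = ΔU + W = 18800 J.
Net over both steps: W = 18800 J, Q = 39300 J, ΔU = 20500 J.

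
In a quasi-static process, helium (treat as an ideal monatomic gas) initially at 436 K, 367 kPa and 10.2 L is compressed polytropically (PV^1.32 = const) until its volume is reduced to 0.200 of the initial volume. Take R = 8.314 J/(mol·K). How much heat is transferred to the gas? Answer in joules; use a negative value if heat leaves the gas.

-4100 J

n = P₁V₁/(RT₁) = 367×10.2/(8.314×436) = 1.03 mol.
Polytropic n=1.32: T₂ = T₁(V₁/V₂)^(n−1) = 436×(5.00)^0.32 = 730 K; P₂ = P₁(V₁/V₂)^n = 3070 kPa.
W = (P₁V₁−P₂V₂)/(n−1) = (367×10.2−3070×2.04)/0.32 = -7880 J.
ΔU = nCvΔT = 1.03×12.5×(730−436) = 3780 J.
Q = ΔU + W = -4100 J.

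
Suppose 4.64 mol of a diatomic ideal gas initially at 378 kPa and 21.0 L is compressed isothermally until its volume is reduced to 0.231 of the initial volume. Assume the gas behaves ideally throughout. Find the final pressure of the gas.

1640 kPa

T₁ = P₁V₁/(nR) = 378×21.0/(4.64×8.314) = 206 K.
Isothermal: T stays 206 K; PV = const ⇒ V₂ = 4.85 L, P₂ = 1640 kPa.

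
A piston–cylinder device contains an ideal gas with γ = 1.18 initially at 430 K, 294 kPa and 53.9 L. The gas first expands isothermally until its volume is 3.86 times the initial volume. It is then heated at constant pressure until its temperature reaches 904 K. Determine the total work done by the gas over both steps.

38900 J

n = P₁V₁/(RT₁) = 294×53.9/(8.314×430) = 4.43 mol.
Step 1 — Isothermal: T stays 430 K; PV = const ⇒ V₂ = 208 L, P₂ = 76.2 kPa.
ΔU = 0 (ideal gas, T constant).
W = nRT ln(V₂/V₁) = 4.43×8.314×430×ln(3.86) = 21400 J.
Q = ΔU + W = 21400 J.
State after step 1: P = 76.2 kPa, V = 208 L, T = 430 K.
Step 2 — Isobaric: P stays 76.2 kPa; V/T = const ⇒ T₂ = 904 K, V₂ = 437 L.
W = PΔV = 76.2×(437−208) kPa·L = 17500 J.
ΔU = nCvΔT = 4.43×46.2×(904−430) = 97000 J.
Q = ΔU + W = nCpΔT = 115000 J.
Net over both steps: W = 38900 J, Q = 136000 J, ΔU = 97000 J.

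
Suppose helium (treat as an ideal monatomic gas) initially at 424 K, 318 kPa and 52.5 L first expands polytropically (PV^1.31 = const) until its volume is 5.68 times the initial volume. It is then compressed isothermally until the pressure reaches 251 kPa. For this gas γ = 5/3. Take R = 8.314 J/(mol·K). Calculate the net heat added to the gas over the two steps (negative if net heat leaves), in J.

n = P₁V₁/(RT₁) = 318×52.5/(8.314×424) = 4.74 mol.
Step 1 — Polytropic n=1.31: T₂ = T₁(V₁/V₂)^(n−1) = 424×(0.176)^0.31 = 247 K; P₂ = P₁(V₁/V₂)^n = 32.7 kPa.
W = (P₁V₁−P₂V₂)/(n−1) = (318×52.5−32.7×298)/0.31 = 22400 J.
ΔU = nCvΔT = 4.74×12.5×(247−424) = -10400 J.
Q = ΔU + W = 12000 J.
State after step 1: P = 32.7 kPa, V = 298 L, T = 247 K.
Step 2 — Isothermal: T stays 247 K; PV = const ⇒ V₂ = 38.8 L, P₂ = 251 kPa.
ΔU = 0 (ideal gas, T constant).
W = nRT ln(V₂/V₁) = 4.74×8.314×247×ln(0.130) = -19900 J.
Q = ΔU + W = -19900 J.
Net over both steps: W = 2560 J, Q = -7870 J, ΔU = -10400 J.

-7870 J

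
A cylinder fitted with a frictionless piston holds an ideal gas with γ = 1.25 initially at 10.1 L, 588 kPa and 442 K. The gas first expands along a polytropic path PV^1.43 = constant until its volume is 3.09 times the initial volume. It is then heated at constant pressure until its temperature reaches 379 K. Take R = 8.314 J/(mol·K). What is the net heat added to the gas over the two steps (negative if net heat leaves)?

3360 J

n = P₁V₁/(RT₁) = 588×10.1/(8.314×442) = 1.62 mol.
Step 1 — Polytropic n=1.43: T₂ = T₁(V₁/V₂)^(n−1) = 442×(0.324)^0.43 = 272 K; P₂ = P₁(V₁/V₂)^n = 117 kPa.
W = (P₁V₁−P₂V₂)/(n−1) = (588×10.1−117×31.2)/0.43 = 5310 J.
ΔU = nCvΔT = 1.62×33.3×(272−442) = -9130 J.
Q = ΔU + W = -3820 J.
State after step 1: P = 117 kPa, V = 31.2 L, T = 272 K.
Step 2 — Isobaric: P stays 117 kPa; V/T = const ⇒ T₂ = 379 K, V₂ = 43.5 L.
W = PΔV = 117×(43.5−31.2) kPa·L = 1440 J.
ΔU = nCvΔT = 1.62×33.3×(379−272) = 5740 J.
Q = ΔU + W = nCpΔT = 7180 J.
Net over both steps: W = 6740 J, Q = 3360 J, ΔU = -3390 J.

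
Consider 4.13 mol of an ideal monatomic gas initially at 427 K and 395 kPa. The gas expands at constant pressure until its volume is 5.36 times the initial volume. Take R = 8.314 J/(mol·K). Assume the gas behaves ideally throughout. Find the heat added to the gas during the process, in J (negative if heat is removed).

V₁ = nRT₁/P₁ = 4.13×8.314×427/395 = 37.1 L.
Isobaric: P stays 395 kPa; V/T = const ⇒ T₂ = 2290 K, V₂ = 199 L.
W = PΔV = 395×(199−37.1) kPa·L = 63900 J.
ΔU = nCvΔT = 4.13×12.5×(2290−427) = 95900 J.
Q = ΔU + W = nCpΔT = 160000 J.

160000 J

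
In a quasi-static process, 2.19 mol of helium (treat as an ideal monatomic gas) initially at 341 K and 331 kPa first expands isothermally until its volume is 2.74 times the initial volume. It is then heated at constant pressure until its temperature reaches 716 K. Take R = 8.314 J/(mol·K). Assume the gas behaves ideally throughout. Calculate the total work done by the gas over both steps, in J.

13100 J

V₁ = nRT₁/P₁ = 2.19×8.314×341/331 = 18.8 L.
Step 1 — Isothermal: T stays 341 K; PV = const ⇒ V₂ = 51.4 L, P₂ = 121 kPa.
ΔU = 0 (ideal gas, T constant).
W = nRT ln(V₂/V₁) = 2.19×8.314×341×ln(2.74) = 6260 J.
Q = ΔU + W = 6260 J.
State after step 1: P = 121 kPa, V = 51.4 L, T = 341 K.
Step 2 — Isobaric: P stays 121 kPa; V/T = const ⇒ T₂ = 716 K, V₂ = 108 L.
W = PΔV = 121×(108−51.4) kPa·L = 6830 J.
ΔU = nCvΔT = 2.19×12.5×(716−341) = 10200 J.
Q = ΔU + W = nCpΔT = 17100 J.
Net over both steps: W = 13100 J, Q = 23300 J, ΔU = 10200 J.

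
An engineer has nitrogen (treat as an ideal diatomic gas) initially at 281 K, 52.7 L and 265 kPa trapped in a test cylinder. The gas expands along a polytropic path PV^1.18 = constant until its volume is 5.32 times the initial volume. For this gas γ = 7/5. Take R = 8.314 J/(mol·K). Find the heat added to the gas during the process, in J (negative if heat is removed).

n = P₁V₁/(RT₁) = 265×52.7/(8.314×281) = 5.98 mol.
Polytropic n=1.18: T₂ = T₁(V₁/V₂)^(n−1) = 281×(0.188)^0.18 = 208 K; P₂ = P₁(V₁/V₂)^n = 36.9 kPa.
W = (P₁V₁−P₂V₂)/(n−1) = (265×52.7−36.9×280)/0.18 = 20200 J.
ΔU = nCvΔT = 5.98×20.8×(208−281) = -9070 J.
Q = ΔU + W = 11100 J.

11100 J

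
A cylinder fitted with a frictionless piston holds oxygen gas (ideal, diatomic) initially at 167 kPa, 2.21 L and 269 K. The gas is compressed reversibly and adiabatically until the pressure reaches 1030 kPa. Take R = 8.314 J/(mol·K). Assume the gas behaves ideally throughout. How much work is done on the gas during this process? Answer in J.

n = P₁V₁/(RT₁) = 167×2.21/(8.314×269) = 0.165 mol.
Adiabatic: T₂/T₁ = (P₂/P₁)^((γ−1)/γ) ⇒ T₂ = 269×(6.17)^0.286 = 452 K; V₂ = 0.603 L.
ΔU = nCvΔT = 0.165×20.8×(452−269) = 629 J.
Q = 0 for an adiabatic process, so W = −ΔU = -629 J.
Work done on the gas = −W_by = 629 J.

629 J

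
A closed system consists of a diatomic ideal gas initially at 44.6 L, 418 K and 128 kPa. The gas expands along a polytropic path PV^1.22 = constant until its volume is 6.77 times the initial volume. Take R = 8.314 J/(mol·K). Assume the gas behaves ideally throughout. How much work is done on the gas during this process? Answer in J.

n = P₁V₁/(RT₁) = 128×44.6/(8.314×418) = 1.64 mol.
Polytropic n=1.22: T₂ = T₁(V₁/V₂)^(n−1) = 418×(0.148)^0.22 = 274 K; P₂ = P₁(V₁/V₂)^n = 12.4 kPa.
W = (P₁V₁−P₂V₂)/(n−1) = (128×44.6−12.4×302)/0.22 = 8910 J.
Work done on the gas = −W_by = -8910 J.

-8910 J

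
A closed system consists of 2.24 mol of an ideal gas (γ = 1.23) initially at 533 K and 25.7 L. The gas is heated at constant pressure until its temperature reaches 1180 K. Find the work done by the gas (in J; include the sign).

P₁ = nRT₁/V₁ = 2.24×8.314×533/25.7 = 386 kPa.
Isobaric: P stays 386 kPa; V/T = const ⇒ T₂ = 1180 K, V₂ = 56.9 L.
W = PΔV = 386×(56.9−25.7) kPa·L = 12000 J.

12000 J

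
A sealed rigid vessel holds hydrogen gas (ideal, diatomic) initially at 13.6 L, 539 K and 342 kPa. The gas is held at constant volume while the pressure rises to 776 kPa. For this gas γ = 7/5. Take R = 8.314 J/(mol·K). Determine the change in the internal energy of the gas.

14800 J

n = P₁V₁/(RT₁) = 342×13.6/(8.314×539) = 1.04 mol.
Isochoric: V stays 13.6 L; P/T = const ⇒ T₂ = 1220 K, P₂ = 776 kPa.
For an ideal gas ΔU = nCvΔT with Cv = (5/2)R = 20.8 J/(mol·K).
ΔU = 1.04×20.8×(1220−539) = 14800 J.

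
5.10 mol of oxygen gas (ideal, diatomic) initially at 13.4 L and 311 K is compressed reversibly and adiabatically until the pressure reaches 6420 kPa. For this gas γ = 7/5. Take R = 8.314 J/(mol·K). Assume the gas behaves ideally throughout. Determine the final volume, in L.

P₁ = nRT₁/V₁ = 5.10×8.314×311/13.4 = 984 kPa.
Adiabatic: T₂/T₁ = (P₂/P₁)^((γ−1)/γ) ⇒ T₂ = 311×(6.52)^0.286 = 531 K; V₂ = 3.51 L.

3.51 L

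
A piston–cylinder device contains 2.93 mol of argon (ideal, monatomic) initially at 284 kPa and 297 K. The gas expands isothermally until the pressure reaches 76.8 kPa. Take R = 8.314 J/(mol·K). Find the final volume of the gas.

94.2 L

V₁ = nRT₁/P₁ = 2.93×8.314×297/284 = 25.5 L.
Isothermal: T stays 297 K; PV = const ⇒ V₂ = 94.2 L, P₂ = 76.8 kPa.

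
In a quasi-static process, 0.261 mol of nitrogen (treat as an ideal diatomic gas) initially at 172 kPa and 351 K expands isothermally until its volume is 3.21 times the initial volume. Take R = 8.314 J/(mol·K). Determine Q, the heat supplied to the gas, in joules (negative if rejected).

V₁ = nRT₁/P₁ = 0.261×8.314×351/172 = 4.43 L.
Isothermal: T stays 351 K; PV = const ⇒ V₂ = 14.2 L, P₂ = 53.6 kPa.
ΔU = 0 (ideal gas, T constant).
W = nRT ln(V₂/V₁) = 0.261×8.314×351×ln(3.21) = 888 J.
Q = ΔU + W = 888 J.

888 J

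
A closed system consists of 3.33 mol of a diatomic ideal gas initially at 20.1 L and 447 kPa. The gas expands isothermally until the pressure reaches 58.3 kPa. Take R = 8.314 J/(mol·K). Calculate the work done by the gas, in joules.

18300 J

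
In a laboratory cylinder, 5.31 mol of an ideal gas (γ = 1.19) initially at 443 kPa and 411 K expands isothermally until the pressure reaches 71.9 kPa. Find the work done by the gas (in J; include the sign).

V₁ = nRT₁/P₁ = 5.31×8.314×411/443 = 41.0 L.
Isothermal: T stays 411 K; PV = const ⇒ V₂ = 252 L, P₂ = 71.9 kPa.
W = nRT ln(V₂/V₁) = 5.31×8.314×411×ln(6.16) = 33000 J.

33000 J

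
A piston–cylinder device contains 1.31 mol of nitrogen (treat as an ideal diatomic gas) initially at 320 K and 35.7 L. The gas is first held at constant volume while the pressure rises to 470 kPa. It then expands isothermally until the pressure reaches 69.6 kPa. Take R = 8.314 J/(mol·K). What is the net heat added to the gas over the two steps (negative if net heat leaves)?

65300 J

P₁ = nRT₁/V₁ = 1.31×8.314×320/35.7 = 97.6 kPa.
Step 1 — Isochoric: V stays 35.7 L; P/T = const ⇒ T₂ = 1540 K, P₂ = 470 kPa.
W = 0 (no volume change).
ΔU = nCvΔT = 1.31×20.8×(1540−320) = 33200 J.
Q = ΔU = 33200 J.
State after step 1: P = 470 kPa, V = 35.7 L, T = 1540 K.
Step 2 — Isothermal: T stays 1540 K; PV = const ⇒ V₂ = 241 L, P₂ = 69.6 kPa.
ΔU = 0 (ideal gas, T constant).
W = nRT ln(V₂/V₁) = 1.31×8.314×1540×ln(6.75) = 32000 J.
Q = ΔU + W = 32000 J.
Net over both steps: W = 32000 J, Q = 65300 J, ΔU = 33200 J.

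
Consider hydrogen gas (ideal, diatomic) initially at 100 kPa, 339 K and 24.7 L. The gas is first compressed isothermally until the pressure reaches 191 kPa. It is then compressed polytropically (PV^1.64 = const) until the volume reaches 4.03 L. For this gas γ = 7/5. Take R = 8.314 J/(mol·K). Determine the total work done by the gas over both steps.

n = P₁V₁/(RT₁) = 100×24.7/(8.314×339) = 0.876 mol.
Step 1 — Isothermal: T stays 339 K; PV = const ⇒ V₂ = 12.9 L, P₂ = 191 kPa.
ΔU = 0 (ideal gas, T constant).
W = nRT ln(V₂/V₁) = 0.876×8.314×339×ln(0.524) = -1600 J.
Q = ΔU + W = -1600 J.
State after step 1: P = 191 kPa, V = 12.9 L, T = 339 K.
Step 2 — Polytropic n=1.64: T₂ = T₁(V₁/V₂)^(n−1) = 339×(3.21)^0.64 = 715 K; P₂ = P₁(V₁/V₂)^n = 1290 kPa.
W = (P₁V₁−P₂V₂)/(n−1) = (191×12.9−1290×4.03)/0.64 = -4280 J.
ΔU = nCvΔT = 0.876×20.8×(715−339) = 6850 J.
Q = ΔU + W = 2570 J.
Net over both steps: W = -5880 J, Q = 970 J, ΔU = 6850 J.

-5880 J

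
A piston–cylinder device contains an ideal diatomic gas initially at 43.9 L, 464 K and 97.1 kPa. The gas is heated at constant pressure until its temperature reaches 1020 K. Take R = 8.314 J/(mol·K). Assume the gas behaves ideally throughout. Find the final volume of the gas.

Isobaric: P stays 97.1 kPa; V/T = const ⇒ T₂ = 1020 K, V₂ = 96.5 L.

96.5 L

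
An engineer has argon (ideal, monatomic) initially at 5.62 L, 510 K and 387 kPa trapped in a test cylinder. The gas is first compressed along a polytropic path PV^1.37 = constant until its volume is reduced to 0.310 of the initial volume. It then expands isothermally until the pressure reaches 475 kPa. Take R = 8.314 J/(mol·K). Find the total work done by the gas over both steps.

1510 J

n = P₁V₁/(RT₁) = 387×5.62/(8.314×510) = 0.513 mol.
Step 1 — Polytropic n=1.37: T₂ = T₁(V₁/V₂)^(n−1) = 510×(3.23)^0.37 = 787 K; P₂ = P₁(V₁/V₂)^n = 1930 kPa.
W = (P₁V₁−P₂V₂)/(n−1) = (387×5.62−1930×1.74)/0.37 = -3190 J.
ΔU = nCvΔT = 0.513×12.5×(787−510) = 1770 J.
Q = ΔU + W = -1420 J.
State after step 1: P = 1930 kPa, V = 1.74 L, T = 787 K.
Step 2 — Isothermal: T stays 787 K; PV = const ⇒ V₂ = 7.06 L, P₂ = 475 kPa.
ΔU = 0 (ideal gas, T constant).
W = nRT ln(V₂/V₁) = 0.513×8.314×787×ln(4.05) = 4700 J.
Q = ΔU + W = 4700 J.
Net over both steps: W = 1510 J, Q = 3280 J, ΔU = 1770 J.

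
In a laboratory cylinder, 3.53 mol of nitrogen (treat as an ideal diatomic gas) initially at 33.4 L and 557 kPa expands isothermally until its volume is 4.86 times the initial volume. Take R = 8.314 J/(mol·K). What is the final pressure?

T₁ = P₁V₁/(nR) = 557×33.4/(3.53×8.314) = 634 K.
Isothermal: T stays 634 K; PV = const ⇒ V₂ = 162 L, P₂ = 115 kPa.

115 kPa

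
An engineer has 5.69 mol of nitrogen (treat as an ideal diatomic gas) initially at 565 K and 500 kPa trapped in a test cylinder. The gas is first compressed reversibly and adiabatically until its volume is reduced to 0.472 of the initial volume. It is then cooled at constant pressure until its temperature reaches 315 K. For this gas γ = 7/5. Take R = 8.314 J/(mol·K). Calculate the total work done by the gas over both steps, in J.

-44600 J

V₁ = nRT₁/P₁ = 5.69×8.314×565/500 = 53.5 L.
Step 1 — Adiabatic: TV^(γ−1) = const ⇒ T₂ = 565×(2.12)^0.400 = 763 K; PV^γ = const ⇒ P₂ = 1430 kPa.
ΔU = nCvΔT = 5.69×20.8×(763−565) = 23400 J.
Q = 0 for an adiabatic process, so W = −ΔU = -23400 J.
State after step 1: P = 1430 kPa, V = 25.2 L, T = 763 K.
Step 2 — Isobaric: P stays 1430 kPa; V/T = const ⇒ T₂ = 315 K, V₂ = 10.4 L.
W = PΔV = 1430×(10.4−25.2) kPa·L = -21200 J.
ΔU = nCvΔT = 5.69×20.8×(315−763) = -53000 J.
Q = ΔU + W = nCpΔT = -74200 J.
Net over both steps: W = -44600 J, Q = -74200 J, ΔU = -29600 J.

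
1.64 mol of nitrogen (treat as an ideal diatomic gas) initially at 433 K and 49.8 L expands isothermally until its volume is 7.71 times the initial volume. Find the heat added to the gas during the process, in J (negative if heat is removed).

P₁ = nRT₁/V₁ = 1.64×8.314×433/49.8 = 119 kPa.
Isothermal: T stays 433 K; PV = const ⇒ V₂ = 384 L, P₂ = 15.4 kPa.
ΔU = 0 (ideal gas, T constant).
W = nRT ln(V₂/V₁) = 1.64×8.314×433×ln(7.71) = 12100 J.
Q = ΔU + W = 12100 J.

12100 J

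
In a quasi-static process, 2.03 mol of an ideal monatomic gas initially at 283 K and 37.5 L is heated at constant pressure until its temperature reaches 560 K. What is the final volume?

P₁ = nRT₁/V₁ = 2.03×8.314×283/37.5 = 127 kPa.
Isobaric: P stays 127 kPa; V/T = const ⇒ T₂ = 560 K, V₂ = 74.2 L.

74.2 L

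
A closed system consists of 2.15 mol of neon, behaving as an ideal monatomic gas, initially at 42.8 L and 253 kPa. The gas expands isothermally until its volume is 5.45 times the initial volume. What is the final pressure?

T₁ = P₁V₁/(nR) = 253×42.8/(2.15×8.314) = 606 K.
Isothermal: T stays 606 K; PV = const ⇒ V₂ = 233 L, P₂ = 46.4 kPa.

46.4 kPa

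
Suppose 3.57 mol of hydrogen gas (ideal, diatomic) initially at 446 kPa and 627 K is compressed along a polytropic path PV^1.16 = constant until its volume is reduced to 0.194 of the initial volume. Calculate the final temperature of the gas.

815 K

V₁ = nRT₁/P₁ = 3.57×8.314×627/446 = 41.7 L.
Polytropic n=1.16: T₂ = T₁(V₁/V₂)^(n−1) = 627×(5.15)^0.16 = 815 K; P₂ = P₁(V₁/V₂)^n = 2990 kPa.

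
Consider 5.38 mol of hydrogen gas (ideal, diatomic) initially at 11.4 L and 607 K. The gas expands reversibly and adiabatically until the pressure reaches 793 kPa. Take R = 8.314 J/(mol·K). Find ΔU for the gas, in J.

P₁ = nRT₁/V₁ = 5.38×8.314×607/11.4 = 2380 kPa.
Adiabatic: T₂/T₁ = (P₂/P₁)^((γ−1)/γ) ⇒ T₂ = 607×(0.333)^0.286 = 443 K; V₂ = 25.0 L.
For an ideal gas ΔU = nCvΔT with Cv = (5/2)R = 20.8 J/(mol·K).
ΔU = 5.38×20.8×(443−607) = -18300 J.

-18300 J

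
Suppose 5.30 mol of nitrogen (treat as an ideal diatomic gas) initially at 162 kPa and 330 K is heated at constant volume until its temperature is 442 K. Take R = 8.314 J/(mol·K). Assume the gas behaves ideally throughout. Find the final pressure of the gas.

217 kPa

V₁ = nRT₁/P₁ = 5.30×8.314×330/162 = 89.8 L.
Isochoric: V stays 89.8 L; P/T = const ⇒ T₂ = 442 K, P₂ = 217 kPa.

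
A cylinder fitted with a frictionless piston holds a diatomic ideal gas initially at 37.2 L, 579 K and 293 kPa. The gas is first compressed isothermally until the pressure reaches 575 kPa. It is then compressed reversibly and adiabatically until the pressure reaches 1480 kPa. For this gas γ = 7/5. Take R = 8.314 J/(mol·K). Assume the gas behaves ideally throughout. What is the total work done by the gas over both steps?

-15800 J

n = P₁V₁/(RT₁) = 293×37.2/(8.314×579) = 2.26 mol.
Step 1 — Isothermal: T stays 579 K; PV = const ⇒ V₂ = 19.0 L, P₂ = 575 kPa.
ΔU = 0 (ideal gas, T constant).
W = nRT ln(V₂/V₁) = 2.26×8.314×579×ln(0.510) = -7350 J.
Q = ΔU + W = -7350 J.
State after step 1: P = 575 kPa, V = 19.0 L, T = 579 K.
Step 2 — Adiabatic: T₂/T₁ = (P₂/P₁)^((γ−1)/γ) ⇒ T₂ = 579×(2.57)^0.286 = 759 K; V₂ = 9.65 L.
ΔU = nCvΔT = 2.26×20.8×(759−579) = 8450 J.
Q = 0 for an adiabatic process, so W = −ΔU = -8450 J.
Net over both steps: W = -15800 J, Q = -7350 J, ΔU = 8450 J.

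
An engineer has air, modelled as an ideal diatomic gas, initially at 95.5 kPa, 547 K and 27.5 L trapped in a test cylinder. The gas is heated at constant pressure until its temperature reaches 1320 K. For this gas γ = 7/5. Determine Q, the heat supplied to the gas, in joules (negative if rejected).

13000 J

n = P₁V₁/(RT₁) = 95.5×27.5/(8.314×547) = 0.577 mol.
Isobaric: P stays 95.5 kPa; V/T = const ⇒ T₂ = 1320 K, V₂ = 66.4 L.
W = PΔV = 95.5×(66.4−27.5) kPa·L = 3710 J.
ΔU = nCvΔT = 0.577×20.8×(1320−547) = 9280 J.
Q = ΔU + W = nCpΔT = 13000 J.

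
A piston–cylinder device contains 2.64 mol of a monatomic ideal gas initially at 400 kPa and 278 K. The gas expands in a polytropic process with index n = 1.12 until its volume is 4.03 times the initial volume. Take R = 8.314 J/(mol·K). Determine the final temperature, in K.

235 K

V₁ = nRT₁/P₁ = 2.64×8.314×278/400 = 15.3 L.
Polytropic n=1.12: T₂ = T₁(V₁/V₂)^(n−1) = 278×(0.248)^0.12 = 235 K; P₂ = P₁(V₁/V₂)^n = 84.0 kPa.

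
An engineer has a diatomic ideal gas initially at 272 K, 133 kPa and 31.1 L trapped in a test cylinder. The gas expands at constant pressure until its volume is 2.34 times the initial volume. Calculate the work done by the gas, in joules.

n = P₁V₁/(RT₁) = 133×31.1/(8.314×272) = 1.83 mol.
Isobaric: P stays 133 kPa; V/T = const ⇒ T₂ = 636 K, V₂ = 72.8 L.
W = PΔV = 133×(72.8−31.1) kPa·L = 5540 J.

5540 J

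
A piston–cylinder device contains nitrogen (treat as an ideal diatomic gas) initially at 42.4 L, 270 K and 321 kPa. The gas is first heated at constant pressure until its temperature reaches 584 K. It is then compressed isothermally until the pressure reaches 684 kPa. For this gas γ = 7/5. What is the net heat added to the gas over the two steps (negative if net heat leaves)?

n = P₁V₁/(RT₁) = 321×42.4/(8.314×270) = 6.06 mol.
Step 1 — Isobaric: P stays 321 kPa; V/T = const ⇒ T₂ = 584 K, V₂ = 91.7 L.
W = PΔV = 321×(91.7−42.4) kPa·L = 15800 J.
ΔU = nCvΔT = 6.06×20.8×(584−270) = 39600 J.
Q = ΔU + W = nCpΔT = 55400 J.
State after step 1: P = 321 kPa, V = 91.7 L, T = 584 K.
Step 2 — Isothermal: T stays 584 K; PV = const ⇒ V₂ = 43.0 L, P₂ = 684 kPa.
ΔU = 0 (ideal gas, T constant).
W = nRT ln(V₂/V₁) = 6.06×8.314×584×ln(0.469) = -22300 J.
Q = ΔU + W = -22300 J.
Net over both steps: W = -6440 J, Q = 33100 J, ΔU = 39600 J.

33100 J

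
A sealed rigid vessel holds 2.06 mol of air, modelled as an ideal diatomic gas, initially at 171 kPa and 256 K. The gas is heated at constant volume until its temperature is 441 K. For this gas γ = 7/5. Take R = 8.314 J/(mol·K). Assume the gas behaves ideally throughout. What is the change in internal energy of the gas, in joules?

7920 J

V₁ = nRT₁/P₁ = 2.06×8.314×256/171 = 25.6 L.
Isochoric: V stays 25.6 L; P/T = const ⇒ T₂ = 441 K, P₂ = 295 kPa.
For an ideal gas ΔU = nCvΔT with Cv = (5/2)R = 20.8 J/(mol·K).
ΔU = 2.06×20.8×(441−256) = 7920 J.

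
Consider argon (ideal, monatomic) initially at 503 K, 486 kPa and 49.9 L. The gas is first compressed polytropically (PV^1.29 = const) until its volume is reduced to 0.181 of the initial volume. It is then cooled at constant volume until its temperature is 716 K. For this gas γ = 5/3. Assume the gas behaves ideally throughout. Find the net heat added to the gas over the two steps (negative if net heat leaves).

-38300 J

n = P₁V₁/(RT₁) = 486×49.9/(8.314×503) = 5.80 mol.
Step 1 — Polytropic n=1.29: T₂ = T₁(V₁/V₂)^(n−1) = 503×(5.52)^0.29 = 826 K; P₂ = P₁(V₁/V₂)^n = 4410 kPa.
W = (P₁V₁−P₂V₂)/(n−1) = (486×49.9−4410×9.03)/0.29 = -53700 J.
ΔU = nCvΔT = 5.80×12.5×(826−503) = 23300 J.
Q = ΔU + W = -30300 J.
State after step 1: P = 4410 kPa, V = 9.03 L, T = 826 K.
Step 2 — Isochoric: V stays 9.03 L; P/T = const ⇒ T₂ = 716 K, P₂ = 3820 kPa.
W = 0 (no volume change).
ΔU = nCvΔT = 5.80×12.5×(716−826) = -7940 J.
Q = ΔU = -7940 J.
Net over both steps: W = -53700 J, Q = -38300 J, ΔU = 15400 J.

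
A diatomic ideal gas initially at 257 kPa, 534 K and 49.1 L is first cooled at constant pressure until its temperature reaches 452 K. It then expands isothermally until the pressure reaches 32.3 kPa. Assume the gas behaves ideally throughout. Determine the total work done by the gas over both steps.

n = P₁V₁/(RT₁) = 257×49.1/(8.314×534) = 2.84 mol.
Step 1 — Isobaric: P stays 257 kPa; V/T = const ⇒ T₂ = 452 K, V₂ = 41.6 L.
W = PΔV = 257×(41.6−49.1) kPa·L = -1940 J.
ΔU = nCvΔT = 2.84×20.8×(452−534) = -4840 J.
Q = ΔU + W = nCpΔT = -6780 J.
State after step 1: P = 257 kPa, V = 41.6 L, T = 452 K.
Step 2 — Isothermal: T stays 452 K; PV = const ⇒ V₂ = 331 L, P₂ = 32.3 kPa.
ΔU = 0 (ideal gas, T constant).
W = nRT ln(V₂/V₁) = 2.84×8.314×452×ln(7.96) = 22200 J.
Q = ΔU + W = 22200 J.
Net over both steps: W = 20200 J, Q = 15400 J, ΔU = -4840 J.

20200 J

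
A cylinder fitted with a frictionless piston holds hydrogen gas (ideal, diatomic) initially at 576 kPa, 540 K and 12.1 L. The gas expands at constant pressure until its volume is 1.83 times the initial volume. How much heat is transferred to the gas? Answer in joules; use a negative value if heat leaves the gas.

n = P₁V₁/(RT₁) = 576×12.1/(8.314×540) = 1.55 mol.
Isobaric: P stays 576 kPa; V/T = const ⇒ T₂ = 988 K, V₂ = 22.1 L.
W = PΔV = 576×(22.1−12.1) kPa·L = 5780 J.
ΔU = nCvΔT = 1.55×20.8×(988−540) = 14500 J.
Q = ΔU + W = nCpΔT = 20200 J.

20200 J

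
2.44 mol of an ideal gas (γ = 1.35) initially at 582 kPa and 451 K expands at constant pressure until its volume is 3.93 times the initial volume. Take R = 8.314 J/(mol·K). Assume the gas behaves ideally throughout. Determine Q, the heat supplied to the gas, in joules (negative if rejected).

103000 J

V₁ = nRT₁/P₁ = 2.44×8.314×451/582 = 15.7 L.
Isobaric: P stays 582 kPa; V/T = const ⇒ T₂ = 1770 K, V₂ = 61.8 L.
W = PΔV = 582×(61.8−15.7) kPa·L = 26800 J.
ΔU = nCvΔT = 2.44×23.8×(1770−451) = 76600 J.
Q = ΔU + W = nCpΔT = 103000 J.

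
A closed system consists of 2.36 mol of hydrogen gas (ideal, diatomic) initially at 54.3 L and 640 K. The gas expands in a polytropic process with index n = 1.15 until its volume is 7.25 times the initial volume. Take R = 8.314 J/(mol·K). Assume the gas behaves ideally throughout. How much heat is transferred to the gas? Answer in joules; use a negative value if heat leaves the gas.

P₁ = nRT₁/V₁ = 2.36×8.314×640/54.3 = 231 kPa.
Polytropic n=1.15: T₂ = T₁(V₁/V₂)^(n−1) = 640×(0.138)^0.15 = 475 K; P₂ = P₁(V₁/V₂)^n = 23.7 kPa.
W = (P₁V₁−P₂V₂)/(n−1) = (231×54.3−23.7×394)/0.15 = 21500 J.
ΔU = nCvΔT = 2.36×20.8×(475−640) = -8070 J.
Q = ΔU + W = 13500 J.

13500 J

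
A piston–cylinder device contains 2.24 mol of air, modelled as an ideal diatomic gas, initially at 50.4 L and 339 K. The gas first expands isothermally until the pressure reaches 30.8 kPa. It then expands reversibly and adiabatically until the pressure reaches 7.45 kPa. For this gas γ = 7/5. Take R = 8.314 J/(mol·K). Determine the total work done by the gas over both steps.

14100 J

P₁ = nRT₁/V₁ = 2.24×8.314×339/50.4 = 125 kPa.
Step 1 — Isothermal: T stays 339 K; PV = const ⇒ V₂ = 205 L, P₂ = 30.8 kPa.
ΔU = 0 (ideal gas, T constant).
W = nRT ln(V₂/V₁) = 2.24×8.314×339×ln(4.07) = 8860 J.
Q = ΔU + W = 8860 J.
State after step 1: P = 30.8 kPa, V = 205 L, T = 339 K.
Step 2 — Adiabatic: T₂/T₁ = (P₂/P₁)^((γ−1)/γ) ⇒ T₂ = 339×(0.242)^0.286 = 226 K; V₂ = 565 L.
ΔU = nCvΔT = 2.24×20.8×(226−339) = -5260 J.
Q = 0 for an adiabatic process, so W = −ΔU = 5260 J.
Net over both steps: W = 14100 J, Q = 8860 J, ΔU = -5260 J.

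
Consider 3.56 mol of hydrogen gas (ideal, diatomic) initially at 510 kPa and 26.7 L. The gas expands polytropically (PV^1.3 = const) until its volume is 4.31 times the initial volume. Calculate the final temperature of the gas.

T₁ = P₁V₁/(nR) = 510×26.7/(3.56×8.314) = 460 K.
Polytropic n=1.3: T₂ = T₁(V₁/V₂)^(n−1) = 460×(0.232)^0.30 = 297 K; P₂ = P₁(V₁/V₂)^n = 76.3 kPa.

297 K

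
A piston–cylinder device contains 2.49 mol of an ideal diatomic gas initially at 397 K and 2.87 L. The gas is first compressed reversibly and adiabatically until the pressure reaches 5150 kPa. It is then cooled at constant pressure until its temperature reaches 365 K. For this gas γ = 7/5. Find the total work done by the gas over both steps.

P₁ = nRT₁/V₁ = 2.49×8.314×397/2.87 = 2860 kPa.
Step 1 — Adiabatic: T₂/T₁ = (P₂/P₁)^((γ−1)/γ) ⇒ T₂ = 397×(1.80)^0.286 = 469 K; V₂ = 1.89 L.
ΔU = nCvΔT = 2.49×20.8×(469−397) = 3750 J.
Q = 0 for an adiabatic process, so W = −ΔU = -3750 J.
State after step 1: P = 5150 kPa, V = 1.89 L, T = 469 K.
Step 2 — Isobaric: P stays 5150 kPa; V/T = const ⇒ T₂ = 365 K, V₂ = 1.47 L.
W = PΔV = 5150×(1.47−1.89) kPa·L = -2160 J.
ΔU = nCvΔT = 2.49×20.8×(365−469) = -5410 J.
Q = ΔU + W = nCpΔT = -7570 J.
Net over both steps: W = -5910 J, Q = -7570 J, ΔU = -1660 J.

-5910 J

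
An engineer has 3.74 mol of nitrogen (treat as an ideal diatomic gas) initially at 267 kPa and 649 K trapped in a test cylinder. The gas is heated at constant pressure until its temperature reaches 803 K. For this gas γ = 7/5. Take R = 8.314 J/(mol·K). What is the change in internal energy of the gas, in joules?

V₁ = nRT₁/P₁ = 3.74×8.314×649/267 = 75.6 L.
Isobaric: P stays 267 kPa; V/T = const ⇒ T₂ = 803 K, V₂ = 93.5 L.
For an ideal gas ΔU = nCvΔT with Cv = (5/2)R = 20.8 J/(mol·K).
ΔU = 3.74×20.8×(803−649) = 12000 J.

12000 J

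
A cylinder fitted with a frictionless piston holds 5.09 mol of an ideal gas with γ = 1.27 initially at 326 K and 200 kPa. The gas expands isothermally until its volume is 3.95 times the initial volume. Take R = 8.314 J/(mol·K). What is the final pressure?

V₁ = nRT₁/P₁ = 5.09×8.314×326/200 = 69.0 L.
Isothermal: T stays 326 K; PV = const ⇒ V₂ = 272 L, P₂ = 50.6 kPa.

50.6 kPa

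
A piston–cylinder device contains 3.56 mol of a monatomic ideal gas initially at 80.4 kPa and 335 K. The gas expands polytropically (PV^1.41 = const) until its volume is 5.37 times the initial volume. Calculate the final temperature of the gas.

V₁ = nRT₁/P₁ = 3.56×8.314×335/80.4 = 123 L.
Polytropic n=1.41: T₂ = T₁(V₁/V₂)^(n−1) = 335×(0.186)^0.41 = 168 K; P₂ = P₁(V₁/V₂)^n = 7.52 kPa.

168 K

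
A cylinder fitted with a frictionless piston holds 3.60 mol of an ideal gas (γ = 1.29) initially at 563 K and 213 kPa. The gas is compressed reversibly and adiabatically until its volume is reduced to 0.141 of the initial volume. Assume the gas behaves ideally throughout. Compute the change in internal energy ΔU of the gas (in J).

44400 J

V₁ = nRT₁/P₁ = 3.60×8.314×563/213 = 79.1 L.
Adiabatic: TV^(γ−1) = const ⇒ T₂ = 563×(7.09)^0.290 = 994 K; PV^γ = const ⇒ P₂ = 2670 kPa.
For an ideal gas ΔU = nCvΔT with Cv = R/(γ−1) = 28.7 J/(mol·K).
ΔU = 3.60×28.7×(994−563) = 44400 J.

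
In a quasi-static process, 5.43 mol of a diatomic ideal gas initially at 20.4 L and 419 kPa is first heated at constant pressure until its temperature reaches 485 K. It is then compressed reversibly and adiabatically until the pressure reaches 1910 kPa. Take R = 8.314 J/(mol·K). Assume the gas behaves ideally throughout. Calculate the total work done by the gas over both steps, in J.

T₁ = P₁V₁/(nR) = 419×20.4/(5.43×8.314) = 189 K.
Step 1 — Isobaric: P stays 419 kPa; V/T = const ⇒ T₂ = 485 K, V₂ = 52.3 L.
W = PΔV = 419×(52.3−20.4) kPa·L = 13300 J.
ΔU = nCvΔT = 5.43×20.8×(485−189) = 33400 J.
Q = ΔU + W = nCpΔT = 46700 J.
State after step 1: P = 419 kPa, V = 52.3 L, T = 485 K.
Step 2 — Adiabatic: T₂/T₁ = (P₂/P₁)^((γ−1)/γ) ⇒ T₂ = 485×(4.56)^0.286 = 748 K; V₂ = 17.7 L.
ΔU = nCvΔT = 5.43×20.8×(748−485) = 29700 J.
Q = 0 for an adiabatic process, so W = −ΔU = -29700 J.
Net over both steps: W = -16300 J, Q = 46700 J, ΔU = 63100 J.

-16300 J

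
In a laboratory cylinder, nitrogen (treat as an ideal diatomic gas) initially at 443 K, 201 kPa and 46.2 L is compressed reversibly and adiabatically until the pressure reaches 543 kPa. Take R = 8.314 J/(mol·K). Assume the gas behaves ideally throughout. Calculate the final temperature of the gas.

Adiabatic: T₂/T₁ = (P₂/P₁)^((γ−1)/γ) ⇒ T₂ = 443×(2.70)^0.286 = 588 K; V₂ = 22.7 L.

588 K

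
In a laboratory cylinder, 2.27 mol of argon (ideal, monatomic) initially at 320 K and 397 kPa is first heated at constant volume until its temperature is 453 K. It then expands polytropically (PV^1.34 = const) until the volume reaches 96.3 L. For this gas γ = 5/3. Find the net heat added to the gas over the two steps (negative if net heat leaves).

V₁ = nRT₁/P₁ = 2.27×8.314×320/397 = 15.2 L.
Step 1 — Isochoric: V stays 15.2 L; P/T = const ⇒ T₂ = 453 K, P₂ = 562 kPa.
W = 0 (no volume change).
ΔU = nCvΔT = 2.27×12.5×(453−320) = 3770 J.
Q = ΔU = 3770 J.
State after step 1: P = 562 kPa, V = 15.2 L, T = 453 K.
Step 2 — Polytropic n=1.34: T₂ = T₁(V₁/V₂)^(n−1) = 453×(0.158)^0.34 = 242 K; P₂ = P₁(V₁/V₂)^n = 47.4 kPa.
W = (P₁V₁−P₂V₂)/(n−1) = (562×15.2−47.4×96.3)/0.34 = 11700 J.
ΔU = nCvΔT = 2.27×12.5×(242−453) = -5980 J.
Q = ΔU + W = 5740 J.
Net over both steps: W = 11700 J, Q = 9510 J, ΔU = -2210 J.

9510 J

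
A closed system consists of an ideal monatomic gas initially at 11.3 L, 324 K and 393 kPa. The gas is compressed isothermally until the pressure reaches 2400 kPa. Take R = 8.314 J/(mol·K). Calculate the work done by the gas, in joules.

n = P₁V₁/(RT₁) = 393×11.3/(8.314×324) = 1.65 mol.
Isothermal: T stays 324 K; PV = const ⇒ V₂ = 1.85 L, P₂ = 2400 kPa.
W = nRT ln(V₂/V₁) = 1.65×8.314×324×ln(0.164) = -8040 J.

-8040 J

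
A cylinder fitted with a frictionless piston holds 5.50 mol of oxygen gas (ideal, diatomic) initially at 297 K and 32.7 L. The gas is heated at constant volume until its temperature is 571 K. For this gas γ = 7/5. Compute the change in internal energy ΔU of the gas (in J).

31300 J

P₁ = nRT₁/V₁ = 5.50×8.314×297/32.7 = 415 kPa.
Isochoric: V stays 32.7 L; P/T = const ⇒ T₂ = 571 K, P₂ = 798 kPa.
For an ideal gas ΔU = nCvΔT with Cv = (5/2)R = 20.8 J/(mol·K).
ΔU = 5.50×20.8×(571−297) = 31300 J.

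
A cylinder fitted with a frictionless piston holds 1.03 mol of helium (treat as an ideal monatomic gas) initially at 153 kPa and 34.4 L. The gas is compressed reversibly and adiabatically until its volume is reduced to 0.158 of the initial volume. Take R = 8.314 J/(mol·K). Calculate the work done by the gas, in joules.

-19100 J

T₁ = P₁V₁/(nR) = 153×34.4/(1.03×8.314) = 615 K.
Adiabatic: TV^(γ−1) = const ⇒ T₂ = 615×(6.33)^0.667 = 2100 K; PV^γ = const ⇒ P₂ = 3310 kPa.
ΔU = nCvΔT = 1.03×12.5×(2100−615) = 19100 J.
Q = 0 for an adiabatic process, so W = −ΔU = -19100 J.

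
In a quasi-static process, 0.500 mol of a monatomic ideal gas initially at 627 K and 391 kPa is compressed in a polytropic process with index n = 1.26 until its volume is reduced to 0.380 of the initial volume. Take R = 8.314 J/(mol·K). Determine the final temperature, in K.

V₁ = nRT₁/P₁ = 0.500×8.314×627/391 = 6.67 L.
Polytropic n=1.26: T₂ = T₁(V₁/V₂)^(n−1) = 627×(2.63)^0.26 = 806 K; P₂ = P₁(V₁/V₂)^n = 1320 kPa.

806 K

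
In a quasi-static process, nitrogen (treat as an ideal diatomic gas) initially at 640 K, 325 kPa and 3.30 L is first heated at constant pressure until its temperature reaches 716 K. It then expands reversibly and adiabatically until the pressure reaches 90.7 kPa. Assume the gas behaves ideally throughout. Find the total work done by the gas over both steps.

1040 J

n = P₁V₁/(RT₁) = 325×3.30/(8.314×640) = 0.202 mol.
Step 1 — Isobaric: P stays 325 kPa; V/T = const ⇒ T₂ = 716 K, V₂ = 3.69 L.
W = PΔV = 325×(3.69−3.30) kPa·L = 127 J.
ΔU = nCvΔT = 0.202×20.8×(716−640) = 318 J.
Q = ΔU + W = nCpΔT = 446 J.
State after step 1: P = 325 kPa, V = 3.69 L, T = 716 K.
Step 2 — Adiabatic: T₂/T₁ = (P₂/P₁)^((γ−1)/γ) ⇒ T₂ = 716×(0.279)^0.286 = 497 K; V₂ = 9.19 L.
ΔU = nCvΔT = 0.202×20.8×(497−716) = -917 J.
Q = 0 for an adiabatic process, so W = −ΔU = 917 J.
Net over both steps: W = 1040 J, Q = 446 J, ΔU = -598 J.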